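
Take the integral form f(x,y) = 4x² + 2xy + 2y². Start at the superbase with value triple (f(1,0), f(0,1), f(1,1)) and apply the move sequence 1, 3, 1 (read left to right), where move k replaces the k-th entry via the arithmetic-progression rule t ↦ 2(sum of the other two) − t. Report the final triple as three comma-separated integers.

start (4,2,8) = (f(1,0),f(0,1),f(1,1))
replace slot 1: 2·(2+8) − 4 = 16 → (16,2,8)
replace slot 3: 2·(16+2) − 8 = 28 → (16,2,28)
replace slot 1: 2·(2+28) − 16 = 44 → (44,2,28)

44,2,28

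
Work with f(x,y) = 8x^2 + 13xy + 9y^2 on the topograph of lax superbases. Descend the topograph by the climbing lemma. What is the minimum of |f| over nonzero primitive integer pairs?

translate: b→-3 (≡13 mod 16), so (8,13,9)→(8,-3,4)
flip: (8,-3,4)→(4,3,8)
reduced (well bottom): (4,3,8) with a≤c, −a<b≤a
well minimum = a = 4

4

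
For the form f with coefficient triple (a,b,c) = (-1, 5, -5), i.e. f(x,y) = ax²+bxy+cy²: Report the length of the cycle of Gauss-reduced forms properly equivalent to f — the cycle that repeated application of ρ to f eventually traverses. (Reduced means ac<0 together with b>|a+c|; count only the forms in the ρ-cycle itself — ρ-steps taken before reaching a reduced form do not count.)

D = 5, ⌊√D⌋ = 2
descent: ρ → (-5,5,-1)
descent: ρ → (-1,1,1)  [lands on river]
river: ρ → (1,1,-1)
ρ-cycle length = 2 (tail of 2 descent steps not counted)

2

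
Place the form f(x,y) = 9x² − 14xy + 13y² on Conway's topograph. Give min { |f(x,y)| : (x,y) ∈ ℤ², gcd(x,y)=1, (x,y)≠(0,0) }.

translate: b→4 (≡-14 mod 18), so (9,-14,13)→(9,4,8)
flip: (9,4,8)→(8,-4,9)
reduced (well bottom): (8,-4,9) with a≤c, −a<b≤a
well minimum = a = 8

8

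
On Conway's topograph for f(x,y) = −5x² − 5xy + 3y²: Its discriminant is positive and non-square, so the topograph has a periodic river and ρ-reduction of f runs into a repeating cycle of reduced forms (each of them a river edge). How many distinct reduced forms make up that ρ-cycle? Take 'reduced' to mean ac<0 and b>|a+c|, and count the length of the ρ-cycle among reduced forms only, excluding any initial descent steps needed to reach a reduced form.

D = 85, ⌊√D⌋ = 9
descent: ρ → (3,5,-5)  [lands on river]
river: ρ → (-5,5,3)
river: ρ → (3,7,-3)
river: ρ → (-3,5,5)
river: ρ → (5,5,-3)
river: ρ → (-3,7,3)
ρ-cycle length = 6 (tail of 1 descent step not counted)

6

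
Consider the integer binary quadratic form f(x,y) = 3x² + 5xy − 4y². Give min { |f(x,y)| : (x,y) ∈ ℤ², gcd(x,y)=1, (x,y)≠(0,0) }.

river: ρ → (-4,3,4)
river: ρ → (4,5,-3)
river: ρ → (-3,7,2)
river: ρ → (2,5,-6)
river: ρ → (-6,7,1)
river: ρ → (1,7,-6)
river: ρ → (-6,5,2)
river: ρ → (2,7,-3)
river: ρ → (-3,5,4)
river: ρ → (4,3,-4)
river: ρ → (-4,5,3)
river: ρ → (3,7,-2)
river: ρ → (-2,5,6)
river: ρ → (6,7,-1)
river: ρ → (-1,7,6)
river: ρ → (6,5,-2)
river: ρ → (-2,7,3)
river: ρ → (3,5,-4)
closes: descent 0, river 18
min |a| on river = 1

1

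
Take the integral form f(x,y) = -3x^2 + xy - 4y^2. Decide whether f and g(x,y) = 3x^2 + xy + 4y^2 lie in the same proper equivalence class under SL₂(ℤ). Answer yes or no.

D₁ = -47, D₂ = -47
f is negative-definite; reduce −f:
−f: reduced (well bottom): (3,-1,4) with a≤c, −a<b≤a
flip sign back: reduced form of f is (-3,1,-4)
g: reduced (well bottom): (3,1,4) with a≤c, −a<b≤a
reduced forms (-3, 1, -4) vs (3, 1, 4) ⇒ inequivalent

no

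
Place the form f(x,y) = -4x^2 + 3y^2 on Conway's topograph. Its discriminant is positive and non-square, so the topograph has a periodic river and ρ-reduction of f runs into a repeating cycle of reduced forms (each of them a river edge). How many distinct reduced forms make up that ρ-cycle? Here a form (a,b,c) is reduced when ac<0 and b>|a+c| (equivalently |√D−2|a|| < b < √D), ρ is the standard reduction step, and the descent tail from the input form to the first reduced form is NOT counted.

D = 48, ⌊√D⌋ = 6
descent: ρ → (3,6,-1)  [lands on river]
river: ρ → (-1,6,3)
ρ-cycle length = 2 (tail of 1 descent step not counted)

2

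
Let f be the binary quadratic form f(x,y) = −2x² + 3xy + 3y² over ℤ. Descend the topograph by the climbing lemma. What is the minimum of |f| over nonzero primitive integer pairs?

river: ρ → (3,3,-2)
river: ρ → (-2,5,1)
river: ρ → (1,5,-2)
river: ρ → (-2,3,3)
closes: descent 0, river 4
min |a| on river = 1

1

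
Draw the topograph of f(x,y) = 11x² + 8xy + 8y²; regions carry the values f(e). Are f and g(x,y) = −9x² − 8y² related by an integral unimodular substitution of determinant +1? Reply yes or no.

D₁ = -288, D₂ = -288
f: flip: (11,8,8)→(8,-8,11)
f: translate: b→8 (≡-8 mod 16), so (8,-8,11)→(8,8,11)
f: reduced (well bottom): (8,8,11) with a≤c, −a<b≤a
g is negative-definite; reduce −g:
−g: flip: (9,0,8)→(8,0,9)
−g: reduced (well bottom): (8,0,9) with a≤c, −a<b≤a
flip sign back: reduced form of g is (-8,0,-9)
reduced forms (8, 8, 11) vs (-8, 0, -9) ⇒ inequivalent

no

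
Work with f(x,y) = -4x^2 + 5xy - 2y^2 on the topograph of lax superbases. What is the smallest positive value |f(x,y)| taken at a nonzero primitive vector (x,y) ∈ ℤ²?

translate: b→3 (≡-5 mod 8), so (4,-5,2)→(4,3,1)
flip: (4,3,1)→(1,-3,4)
translate: b→1 (≡-3 mod 2), so (1,-3,4)→(1,1,2)
reduced (well bottom): (1,1,2) with a≤c, −a<b≤a
well minimum |f| = |-1| = 1 (negative-definite)

1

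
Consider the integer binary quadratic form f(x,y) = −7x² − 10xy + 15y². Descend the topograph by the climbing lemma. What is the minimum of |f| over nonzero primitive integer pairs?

descent: ρ → (15,10,-7)  [lands on river]
river: ρ → (-7,18,7)
river: ρ → (7,10,-15)
river: ρ → (-15,20,2)
river: ρ → (2,20,-15)
river: ρ → (-15,10,7)
river: ρ → (7,18,-7)
river: ρ → (-7,10,15)
river: ρ → (15,20,-2)
river: ρ → (-2,20,15)
closes: descent 1, river 10
min |a| on river = 2

2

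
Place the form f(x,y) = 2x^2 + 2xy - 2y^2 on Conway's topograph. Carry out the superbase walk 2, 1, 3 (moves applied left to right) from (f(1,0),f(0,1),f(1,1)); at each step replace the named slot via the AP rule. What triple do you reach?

start (2,-2,2) = (f(1,0),f(0,1),f(1,1))
replace slot 2: 2·(2+2) − (-2) = 10 → (2,10,2)
replace slot 1: 2·(10+2) − 2 = 22 → (22,10,2)
replace slot 3: 2·(22+10) − 2 = 62 → (22,10,62)

22,10,62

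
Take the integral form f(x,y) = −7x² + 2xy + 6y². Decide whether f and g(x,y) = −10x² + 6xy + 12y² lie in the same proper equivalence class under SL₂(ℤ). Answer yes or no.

D₁ = 172, D₂ = 516
discriminants differ ⇒ not SL₂(ℤ)-equivalent

no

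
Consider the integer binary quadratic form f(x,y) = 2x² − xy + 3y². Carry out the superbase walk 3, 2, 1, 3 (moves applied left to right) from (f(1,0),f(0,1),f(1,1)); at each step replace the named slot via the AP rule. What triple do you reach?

start (2,3,4) = (f(1,0),f(0,1),f(1,1))
replace slot 3: 2·(2+3) − 4 = 6 → (2,3,6)
replace slot 2: 2·(2+6) − 3 = 13 → (2,13,6)
replace slot 1: 2·(13+6) − 2 = 36 → (36,13,6)
replace slot 3: 2·(36+13) − 6 = 92 → (36,13,92)

36,13,92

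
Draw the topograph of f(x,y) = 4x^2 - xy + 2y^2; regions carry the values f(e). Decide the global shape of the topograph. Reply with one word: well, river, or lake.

D = b²−4ac = (-1)² − 4·4·2 = -31
D < 0 ⇒ definite ⇒ every region one sign ⇒ single well

well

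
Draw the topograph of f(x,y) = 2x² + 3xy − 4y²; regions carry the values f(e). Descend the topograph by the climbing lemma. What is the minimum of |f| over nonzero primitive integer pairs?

river: ρ → (-4,5,1)
river: ρ → (1,5,-4)
river: ρ → (-4,3,2)
river: ρ → (2,5,-2)
river: ρ → (-2,3,4)
river: ρ → (4,5,-1)
river: ρ → (-1,5,4)
river: ρ → (4,3,-2)
river: ρ → (-2,5,2)
river: ρ → (2,3,-4)
closes: descent 0, river 10
min |a| on river = 1

1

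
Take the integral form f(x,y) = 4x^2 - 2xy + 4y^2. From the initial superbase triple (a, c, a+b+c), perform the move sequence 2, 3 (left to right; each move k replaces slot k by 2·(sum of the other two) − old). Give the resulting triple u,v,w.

start (4,4,6) = (f(1,0),f(0,1),f(1,1))
replace slot 2: 2·(4+6) − 4 = 16 → (4,16,6)
replace slot 3: 2·(4+16) − 6 = 34 → (4,16,34)

4,16,34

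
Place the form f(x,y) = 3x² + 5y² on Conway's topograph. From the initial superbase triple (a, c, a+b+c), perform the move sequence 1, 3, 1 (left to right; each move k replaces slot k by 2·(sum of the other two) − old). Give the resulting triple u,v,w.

start (3,5,8) = (f(1,0),f(0,1),f(1,1))
replace slot 1: 2·(5+8) − 3 = 23 → (23,5,8)
replace slot 3: 2·(23+5) − 8 = 48 → (23,5,48)
replace slot 1: 2·(5+48) − 23 = 83 → (83,5,48)

83,5,48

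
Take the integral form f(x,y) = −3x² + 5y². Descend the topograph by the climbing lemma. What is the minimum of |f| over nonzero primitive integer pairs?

descent: ρ → (5,0,-3)
descent: ρ → (-3,6,2)  [lands on river]
river: ρ → (2,6,-3)
closes: descent 2, river 2
min |a| on river = 2

2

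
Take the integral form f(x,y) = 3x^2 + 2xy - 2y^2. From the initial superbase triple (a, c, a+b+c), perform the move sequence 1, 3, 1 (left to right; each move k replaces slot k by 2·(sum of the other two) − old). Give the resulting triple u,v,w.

start (3,-2,3) = (f(1,0),f(0,1),f(1,1))
replace slot 1: 2·((-2)+3) − 3 = -1 → (-1,-2,3)
replace slot 3: 2·((-1)+(-2)) − 3 = -9 → (-1,-2,-9)
replace slot 1: 2·((-2)+(-9)) − (-1) = -21 → (-21,-2,-9)

-21,-2,-9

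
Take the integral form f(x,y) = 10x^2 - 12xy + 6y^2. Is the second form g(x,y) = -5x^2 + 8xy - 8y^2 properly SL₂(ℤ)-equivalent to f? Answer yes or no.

D₁ = -96, D₂ = -96
f: translate: b→8 (≡-12 mod 20), so (10,-12,6)→(10,8,4)
f: flip: (10,8,4)→(4,-8,10)
f: translate: b→0 (≡-8 mod 8), so (4,-8,10)→(4,0,6)
f: reduced (well bottom): (4,0,6) with a≤c, −a<b≤a
g is negative-definite; reduce −g:
−g: translate: b→2 (≡-8 mod 10), so (5,-8,8)→(5,2,5)
−g: reduced (well bottom): (5,2,5) with a≤c, −a<b≤a
flip sign back: reduced form of g is (-5,-2,-5)
reduced forms (4, 0, 6) vs (-5, -2, -5) ⇒ inequivalent

no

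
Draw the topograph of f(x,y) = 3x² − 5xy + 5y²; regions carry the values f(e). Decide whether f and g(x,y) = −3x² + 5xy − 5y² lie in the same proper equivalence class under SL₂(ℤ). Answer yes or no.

D₁ = -35, D₂ = -35
f: translate: b→1 (≡-5 mod 6), so (3,-5,5)→(3,1,3)
f: reduced (well bottom): (3,1,3) with a≤c, −a<b≤a
g is negative-definite; reduce −g:
−g: translate: b→1 (≡-5 mod 6), so (3,-5,5)→(3,1,3)
−g: reduced (well bottom): (3,1,3) with a≤c, −a<b≤a
flip sign back: reduced form of g is (-3,-1,-3)
reduced forms (3, 1, 3) vs (-3, -1, -3) ⇒ inequivalent

no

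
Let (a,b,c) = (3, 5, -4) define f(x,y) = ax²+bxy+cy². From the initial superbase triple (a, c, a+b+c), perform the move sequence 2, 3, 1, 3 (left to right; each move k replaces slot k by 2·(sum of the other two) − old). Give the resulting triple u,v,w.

start (3,-4,4) = (f(1,0),f(0,1),f(1,1))
replace slot 2: 2·(3+4) − (-4) = 18 → (3,18,4)
replace slot 3: 2·(3+18) − 4 = 38 → (3,18,38)
replace slot 1: 2·(18+38) − 3 = 109 → (109,18,38)
replace slot 3: 2·(109+18) − 38 = 216 → (109,18,216)

109,18,216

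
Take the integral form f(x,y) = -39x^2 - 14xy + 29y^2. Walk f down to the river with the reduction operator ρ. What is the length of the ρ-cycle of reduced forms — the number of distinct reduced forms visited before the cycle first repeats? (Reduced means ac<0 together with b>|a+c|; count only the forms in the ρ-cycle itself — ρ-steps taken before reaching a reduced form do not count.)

D = 4720, ⌊√D⌋ = 68
descent: ρ → (29,14,-39)  [lands on river]
river: ρ → (-39,64,4)
river: ρ → (4,64,-39)
river: ρ → (-39,14,29)
river: ρ → (29,44,-24)
river: ρ → (-24,52,21)
river: ρ → (21,32,-44)
river: ρ → (-44,56,9)
river: ρ → (9,52,-56)
river: ρ → (-56,60,5)
river: ρ → (5,60,-56)
river: ρ → (-56,52,9)
river: ρ → (9,56,-44)
river: ρ → (-44,32,21)
river: ρ → (21,52,-24)
river: ρ → (-24,44,29)
ρ-cycle length = 16 (tail of 1 descent step not counted)

16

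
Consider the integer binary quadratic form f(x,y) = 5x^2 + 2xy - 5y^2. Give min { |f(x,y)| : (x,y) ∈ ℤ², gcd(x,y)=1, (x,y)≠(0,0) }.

river: ρ → (-5,8,2)
river: ρ → (2,8,-5)
river: ρ → (-5,2,5)
river: ρ → (5,8,-2)
river: ρ → (-2,8,5)
river: ρ → (5,2,-5)
closes: descent 0, river 6
min |a| on river = 2

2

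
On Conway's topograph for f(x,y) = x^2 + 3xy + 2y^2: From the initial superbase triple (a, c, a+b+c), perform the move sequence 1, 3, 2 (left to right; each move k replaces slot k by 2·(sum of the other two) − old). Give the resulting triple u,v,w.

start (1,2,6) = (f(1,0),f(0,1),f(1,1))
replace slot 1: 2·(2+6) − 1 = 15 → (15,2,6)
replace slot 3: 2·(15+2) − 6 = 28 → (15,2,28)
replace slot 2: 2·(15+28) − 2 = 84 → (15,84,28)

15,84,28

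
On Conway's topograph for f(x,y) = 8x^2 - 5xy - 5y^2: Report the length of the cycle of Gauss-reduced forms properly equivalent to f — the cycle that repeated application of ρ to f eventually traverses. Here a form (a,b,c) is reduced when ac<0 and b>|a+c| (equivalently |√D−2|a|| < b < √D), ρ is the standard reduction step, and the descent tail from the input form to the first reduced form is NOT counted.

D = 185, ⌊√D⌋ = 13
descent: ρ → (-5,5,8)  [lands on river]
river: ρ → (8,11,-2)
river: ρ → (-2,13,2)
river: ρ → (2,11,-8)
river: ρ → (-8,5,5)
river: ρ → (5,5,-8)
river: ρ → (-8,11,2)
river: ρ → (2,13,-2)
river: ρ → (-2,11,8)
river: ρ → (8,5,-5)
ρ-cycle length = 10 (tail of 1 descent step not counted)

10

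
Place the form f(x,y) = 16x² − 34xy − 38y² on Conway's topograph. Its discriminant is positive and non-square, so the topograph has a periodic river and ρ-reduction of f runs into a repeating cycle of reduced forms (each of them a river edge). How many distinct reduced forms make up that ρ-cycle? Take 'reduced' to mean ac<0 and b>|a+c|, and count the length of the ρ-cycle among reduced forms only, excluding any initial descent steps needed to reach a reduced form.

D = 3588, ⌊√D⌋ = 59
descent: ρ → (-38,34,16)  [lands on river]
river: ρ → (16,30,-42)
river: ρ → (-42,54,4)
river: ρ → (4,58,-14)
river: ρ → (-14,54,12)
river: ρ → (12,42,-38)
ρ-cycle length = 6 (tail of 1 descent step not counted)

6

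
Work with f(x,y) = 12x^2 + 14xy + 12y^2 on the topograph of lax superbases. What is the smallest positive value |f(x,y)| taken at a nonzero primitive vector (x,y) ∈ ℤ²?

translate: b→-10 (≡14 mod 24), so (12,14,12)→(12,-10,10)
flip: (12,-10,10)→(10,10,12)
reduced (well bottom): (10,10,12) with a≤c, −a<b≤a
well minimum = a = 10

10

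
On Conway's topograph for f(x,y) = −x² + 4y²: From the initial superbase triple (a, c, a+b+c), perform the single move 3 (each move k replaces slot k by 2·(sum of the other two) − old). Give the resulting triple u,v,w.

start (-1,4,3) = (f(1,0),f(0,1),f(1,1))
replace slot 3: 2·((-1)+4) − 3 = 3 → (-1,4,3)

-1,4,3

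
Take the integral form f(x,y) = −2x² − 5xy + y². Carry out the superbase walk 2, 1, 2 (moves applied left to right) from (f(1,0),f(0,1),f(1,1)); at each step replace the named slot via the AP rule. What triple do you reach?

start (-2,1,-6) = (f(1,0),f(0,1),f(1,1))
replace slot 2: 2·((-2)+(-6)) − 1 = -17 → (-2,-17,-6)
replace slot 1: 2·((-17)+(-6)) − (-2) = -44 → (-44,-17,-6)
replace slot 2: 2·((-44)+(-6)) − (-17) = -83 → (-44,-83,-6)

-44,-83,-6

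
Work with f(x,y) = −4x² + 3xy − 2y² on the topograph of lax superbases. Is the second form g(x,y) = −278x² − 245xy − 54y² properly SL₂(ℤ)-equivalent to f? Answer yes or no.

D₁ = -23, D₂ = -23
f is negative-definite; reduce −f:
−f: flip: (4,-3,2)→(2,3,4)
−f: translate: b→-1 (≡3 mod 4), so (2,3,4)→(2,-1,3)
−f: reduced (well bottom): (2,-1,3) with a≤c, −a<b≤a
flip sign back: reduced form of f is (-2,1,-3)
g is negative-definite; reduce −g:
−g: flip: (278,245,54)→(54,-245,278)
−g: translate: b→-29 (≡-245 mod 108), so (54,-245,278)→(54,-29,4)
−g: flip: (54,-29,4)→(4,29,54)
−g: translate: b→-3 (≡29 mod 8), so (4,29,54)→(4,-3,2)
−g: flip: (4,-3,2)→(2,3,4)
−g: translate: b→-1 (≡3 mod 4), so (2,3,4)→(2,-1,3)
−g: reduced (well bottom): (2,-1,3) with a≤c, −a<b≤a
flip sign back: reduced form of g is (-2,1,-3)
reduced forms (-2, 1, -3) vs (-2, 1, -3) ⇒ equivalent

yes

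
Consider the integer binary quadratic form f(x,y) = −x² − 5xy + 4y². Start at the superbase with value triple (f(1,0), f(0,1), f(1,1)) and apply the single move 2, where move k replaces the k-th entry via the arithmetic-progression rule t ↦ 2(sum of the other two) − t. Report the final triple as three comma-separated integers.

start (-1,4,-2) = (f(1,0),f(0,1),f(1,1))
replace slot 2: 2·((-1)+(-2)) − 4 = -10 → (-1,-10,-2)

-1,-10,-2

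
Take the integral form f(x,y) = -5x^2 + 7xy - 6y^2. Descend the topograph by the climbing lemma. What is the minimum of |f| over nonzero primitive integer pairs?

translate: b→3 (≡-7 mod 10), so (5,-7,6)→(5,3,4)
flip: (5,3,4)→(4,-3,5)
reduced (well bottom): (4,-3,5) with a≤c, −a<b≤a
well minimum |f| = |-4| = 4 (negative-definite)

4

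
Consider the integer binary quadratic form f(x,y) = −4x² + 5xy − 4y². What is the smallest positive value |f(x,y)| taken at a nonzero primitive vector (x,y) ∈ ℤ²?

translate: b→3 (≡-5 mod 8), so (4,-5,4)→(4,3,3)
flip: (4,3,3)→(3,-3,4)
translate: b→3 (≡-3 mod 6), so (3,-3,4)→(3,3,4)
reduced (well bottom): (3,3,4) with a≤c, −a<b≤a
well minimum |f| = |-3| = 3 (negative-definite)

3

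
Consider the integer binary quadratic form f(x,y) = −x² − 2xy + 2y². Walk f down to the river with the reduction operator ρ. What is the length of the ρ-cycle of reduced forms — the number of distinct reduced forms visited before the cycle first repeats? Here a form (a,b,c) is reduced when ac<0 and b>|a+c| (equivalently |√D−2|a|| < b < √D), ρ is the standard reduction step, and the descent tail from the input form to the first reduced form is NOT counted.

D = 12, ⌊√D⌋ = 3
descent: ρ → (2,2,-1)  [lands on river]
river: ρ → (-1,2,2)
ρ-cycle length = 2 (tail of 1 descent step not counted)

2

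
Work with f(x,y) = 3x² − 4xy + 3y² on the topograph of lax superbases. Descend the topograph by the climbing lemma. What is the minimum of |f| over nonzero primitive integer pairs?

translate: b→2 (≡-4 mod 6), so (3,-4,3)→(3,2,2)
flip: (3,2,2)→(2,-2,3)
translate: b→2 (≡-2 mod 4), so (2,-2,3)→(2,2,3)
reduced (well bottom): (2,2,3) with a≤c, −a<b≤a
well minimum = a = 2

2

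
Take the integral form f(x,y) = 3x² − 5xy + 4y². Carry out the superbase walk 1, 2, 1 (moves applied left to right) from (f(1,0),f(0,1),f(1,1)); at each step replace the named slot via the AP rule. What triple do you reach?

start (3,4,2) = (f(1,0),f(0,1),f(1,1))
replace slot 1: 2·(4+2) − 3 = 9 → (9,4,2)
replace slot 2: 2·(9+2) − 4 = 18 → (9,18,2)
replace slot 1: 2·(18+2) − 9 = 31 → (31,18,2)

31,18,2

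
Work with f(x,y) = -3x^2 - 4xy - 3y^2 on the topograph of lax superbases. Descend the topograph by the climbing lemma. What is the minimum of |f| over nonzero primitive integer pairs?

translate: b→-2 (≡4 mod 6), so (3,4,3)→(3,-2,2)
flip: (3,-2,2)→(2,2,3)
reduced (well bottom): (2,2,3) with a≤c, −a<b≤a
well minimum |f| = |-2| = 2 (negative-definite)

2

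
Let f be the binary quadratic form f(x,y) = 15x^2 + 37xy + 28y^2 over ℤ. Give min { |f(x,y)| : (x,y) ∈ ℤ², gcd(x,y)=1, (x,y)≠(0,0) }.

translate: b→7 (≡37 mod 30), so (15,37,28)→(15,7,6)
flip: (15,7,6)→(6,-7,15)
translate: b→5 (≡-7 mod 12), so (6,-7,15)→(6,5,14)
reduced (well bottom): (6,5,14) with a≤c, −a<b≤a
well minimum = a = 6

6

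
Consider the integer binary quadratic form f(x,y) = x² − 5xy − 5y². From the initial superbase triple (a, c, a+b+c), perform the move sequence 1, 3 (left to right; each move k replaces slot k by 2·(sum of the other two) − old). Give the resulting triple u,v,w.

start (1,-5,-9) = (f(1,0),f(0,1),f(1,1))
replace slot 1: 2·((-5)+(-9)) − 1 = -29 → (-29,-5,-9)
replace slot 3: 2·((-29)+(-5)) − (-9) = -59 → (-29,-5,-59)

-29,-5,-59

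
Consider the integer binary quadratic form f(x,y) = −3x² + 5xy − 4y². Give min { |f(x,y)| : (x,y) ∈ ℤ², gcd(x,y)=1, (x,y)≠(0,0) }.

translate: b→1 (≡-5 mod 6), so (3,-5,4)→(3,1,2)
flip: (3,1,2)→(2,-1,3)
reduced (well bottom): (2,-1,3) with a≤c, −a<b≤a
well minimum |f| = |-2| = 2 (negative-definite)

2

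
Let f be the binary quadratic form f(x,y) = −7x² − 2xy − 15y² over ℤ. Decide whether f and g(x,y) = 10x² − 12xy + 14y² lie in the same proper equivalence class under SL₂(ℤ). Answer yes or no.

D₁ = -416, D₂ = -416
f is negative-definite; reduce −f:
−f: reduced (well bottom): (7,2,15) with a≤c, −a<b≤a
flip sign back: reduced form of f is (-7,-2,-15)
g: translate: b→8 (≡-12 mod 20), so (10,-12,14)→(10,8,12)
g: reduced (well bottom): (10,8,12) with a≤c, −a<b≤a
reduced forms (-7, -2, -15) vs (10, 8, 12) ⇒ inequivalent

no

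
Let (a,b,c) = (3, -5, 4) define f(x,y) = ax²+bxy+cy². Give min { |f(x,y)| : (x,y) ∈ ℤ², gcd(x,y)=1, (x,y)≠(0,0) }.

translate: b→1 (≡-5 mod 6), so (3,-5,4)→(3,1,2)
flip: (3,1,2)→(2,-1,3)
reduced (well bottom): (2,-1,3) with a≤c, −a<b≤a
well minimum = a = 2

2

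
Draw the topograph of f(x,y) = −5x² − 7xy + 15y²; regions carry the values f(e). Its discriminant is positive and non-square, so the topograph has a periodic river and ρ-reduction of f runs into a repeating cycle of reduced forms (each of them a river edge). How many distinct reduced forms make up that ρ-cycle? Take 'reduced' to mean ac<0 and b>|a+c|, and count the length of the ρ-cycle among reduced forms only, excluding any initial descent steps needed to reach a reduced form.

D = 349, ⌊√D⌋ = 18
descent: ρ → (15,7,-5)
descent: ρ → (-5,13,9)  [lands on river]
river: ρ → (9,5,-9)
river: ρ → (-9,13,5)
river: ρ → (5,17,-3)
river: ρ → (-3,13,15)
river: ρ → (15,17,-1)
river: ρ → (-1,17,15)
river: ρ → (15,13,-3)
river: ρ → (-3,17,5)
river: ρ → (5,13,-9)
river: ρ → (-9,5,9)
river: ρ → (9,13,-5)
river: ρ → (-5,17,3)
river: ρ → (3,13,-15)
river: ρ → (-15,17,1)
river: ρ → (1,17,-15)
river: ρ → (-15,13,3)
river: ρ → (3,17,-5)
ρ-cycle length = 18 (tail of 2 descent steps not counted)

18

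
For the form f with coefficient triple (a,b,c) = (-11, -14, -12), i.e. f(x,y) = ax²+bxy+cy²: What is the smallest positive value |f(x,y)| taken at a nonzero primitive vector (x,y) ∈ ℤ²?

translate: b→-8 (≡14 mod 22), so (11,14,12)→(11,-8,9)
flip: (11,-8,9)→(9,8,11)
reduced (well bottom): (9,8,11) with a≤c, −a<b≤a
well minimum |f| = |-9| = 9 (negative-definite)

9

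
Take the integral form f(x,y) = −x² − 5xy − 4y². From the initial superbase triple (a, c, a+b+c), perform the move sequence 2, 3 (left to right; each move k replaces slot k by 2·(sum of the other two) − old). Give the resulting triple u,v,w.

start (-1,-4,-10) = (f(1,0),f(0,1),f(1,1))
replace slot 2: 2·((-1)+(-10)) − (-4) = -18 → (-1,-18,-10)
replace slot 3: 2·((-1)+(-18)) − (-10) = -28 → (-1,-18,-28)

-1,-18,-28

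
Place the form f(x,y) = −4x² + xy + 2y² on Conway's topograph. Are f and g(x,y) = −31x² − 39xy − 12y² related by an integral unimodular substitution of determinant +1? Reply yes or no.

D₁ = 33, D₂ = 33
river cycle of f (length 4): (2, 3, -3), (-3, 3, 2), (2, 5, -1), (-1, 5, 2)
river cycle of g (length 4): (-1, 5, 2), (2, 3, -3), (-3, 3, 2), (2, 5, -1)
cycles coincide ⇒ equivalent

yes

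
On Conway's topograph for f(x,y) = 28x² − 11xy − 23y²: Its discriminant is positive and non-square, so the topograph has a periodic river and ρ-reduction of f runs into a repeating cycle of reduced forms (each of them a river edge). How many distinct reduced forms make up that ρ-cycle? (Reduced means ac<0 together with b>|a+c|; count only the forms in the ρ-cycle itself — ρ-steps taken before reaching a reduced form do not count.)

D = 2697, ⌊√D⌋ = 51
descent: ρ → (-23,11,28)  [lands on river]
river: ρ → (28,45,-6)
river: ρ → (-6,51,4)
river: ρ → (4,45,-42)
river: ρ → (-42,39,7)
river: ρ → (7,45,-24)
river: ρ → (-24,51,1)
river: ρ → (1,51,-24)
river: ρ → (-24,45,7)
river: ρ → (7,39,-42)
river: ρ → (-42,45,4)
river: ρ → (4,51,-6)
river: ρ → (-6,45,28)
river: ρ → (28,11,-23)
river: ρ → (-23,35,16)
river: ρ → (16,29,-29)
river: ρ → (-29,29,16)
river: ρ → (16,35,-23)
ρ-cycle length = 18 (tail of 1 descent step not counted)

18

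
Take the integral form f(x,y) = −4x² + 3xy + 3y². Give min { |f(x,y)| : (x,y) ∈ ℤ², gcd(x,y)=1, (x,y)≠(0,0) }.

river: ρ → (3,3,-4)
river: ρ → (-4,5,2)
river: ρ → (2,7,-1)
river: ρ → (-1,7,2)
river: ρ → (2,5,-4)
river: ρ → (-4,3,3)
closes: descent 0, river 6
min |a| on river = 1

1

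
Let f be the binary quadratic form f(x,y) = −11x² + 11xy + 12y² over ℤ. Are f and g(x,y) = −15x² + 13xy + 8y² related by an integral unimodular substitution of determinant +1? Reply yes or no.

D₁ = 649, D₂ = 649
river cycle of f (length 34): (12, 13, -10), (-10, 7, 15), (15, 23, -2), (-2, 25, 3), (3, 23, -10), (-10, 17, 9), (9, 19, -8), (-8, 13, 15), (15, 17, -6), (-6, 19, 12), … (24 more)
river cycle of g (length 34): (8, 19, -9), (-9, 17, 10), (10, 23, -3), (-3, 25, 2), (2, 23, -15), (-15, 7, 10), (10, 13, -12), (-12, 11, 11), (11, 11, -12), (-12, 13, 10), … (24 more)
cycles differ ⇒ inequivalent

no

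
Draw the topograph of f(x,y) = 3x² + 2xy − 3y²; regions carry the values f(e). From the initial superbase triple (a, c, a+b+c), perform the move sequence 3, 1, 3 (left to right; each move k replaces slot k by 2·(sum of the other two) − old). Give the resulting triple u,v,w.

start (3,-3,2) = (f(1,0),f(0,1),f(1,1))
replace slot 3: 2·(3+(-3)) − 2 = -2 → (3,-3,-2)
replace slot 1: 2·((-3)+(-2)) − 3 = -13 → (-13,-3,-2)
replace slot 3: 2·((-13)+(-3)) − (-2) = -30 → (-13,-3,-30)

-13,-3,-30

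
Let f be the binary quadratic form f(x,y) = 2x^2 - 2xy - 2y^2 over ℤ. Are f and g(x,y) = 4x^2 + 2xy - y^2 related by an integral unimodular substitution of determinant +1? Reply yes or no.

D₁ = 20, D₂ = 20
river cycle of f (length 2): (-2, 2, 2), (2, 2, -2)
river cycle of g (length 2): (-1, 4, 1), (1, 4, -1)
cycles differ ⇒ inequivalent

no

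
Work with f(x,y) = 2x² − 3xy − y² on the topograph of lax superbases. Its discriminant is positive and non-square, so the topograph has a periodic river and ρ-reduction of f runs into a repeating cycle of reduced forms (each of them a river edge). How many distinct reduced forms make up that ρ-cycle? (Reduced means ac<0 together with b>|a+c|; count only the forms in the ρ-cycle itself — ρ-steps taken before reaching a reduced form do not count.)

D = 17, ⌊√D⌋ = 4
descent: ρ → (-1,3,2)  [lands on river]
river: ρ → (2,1,-2)
river: ρ → (-2,3,1)
river: ρ → (1,3,-2)
river: ρ → (-2,1,2)
river: ρ → (2,3,-1)
ρ-cycle length = 6 (tail of 1 descent step not counted)

6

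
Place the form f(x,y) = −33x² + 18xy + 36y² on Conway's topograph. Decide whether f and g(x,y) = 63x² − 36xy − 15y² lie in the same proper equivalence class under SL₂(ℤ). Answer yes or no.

D₁ = 5076, D₂ = 5076
river cycle of f (length 6): (36, 54, -15), (-15, 66, 12), (12, 54, -45), (-45, 36, 21), (21, 48, -33), (-33, 18, 36)
river cycle of g (length 6): (-15, 66, 12), (12, 54, -45), (-45, 36, 21), (21, 48, -33), (-33, 18, 36), (36, 54, -15)
cycles coincide ⇒ equivalent

yes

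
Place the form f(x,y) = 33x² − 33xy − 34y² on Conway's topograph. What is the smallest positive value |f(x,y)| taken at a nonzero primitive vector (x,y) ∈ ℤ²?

descent: ρ → (-34,33,33)  [lands on river]
river: ρ → (33,33,-34)
river: ρ → (-34,35,32)
river: ρ → (32,29,-37)
river: ρ → (-37,45,24)
river: ρ → (24,51,-31)
river: ρ → (-31,73,2)
river: ρ → (2,71,-67)
river: ρ → (-67,63,6)
river: ρ → (6,69,-34)
river: ρ → (-34,67,8)
river: ρ → (8,61,-58)
river: ρ → (-58,55,11)
river: ρ → (11,55,-58)
river: ρ → (-58,61,8)
river: ρ → (8,67,-34)
river: ρ → (-34,69,6)
river: ρ → (6,63,-67)
river: ρ → (-67,71,2)
river: ρ → (2,73,-31)
river: ρ → (-31,51,24)
river: ρ → (24,45,-37)
river: ρ → (-37,29,32)
river: ρ → (32,35,-34)
closes: descent 1, river 24
min |a| on river = 2

2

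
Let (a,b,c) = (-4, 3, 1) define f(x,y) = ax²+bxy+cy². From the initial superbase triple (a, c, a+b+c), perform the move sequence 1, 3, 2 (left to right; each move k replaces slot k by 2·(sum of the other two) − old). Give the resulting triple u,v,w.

start (-4,1,0) = (f(1,0),f(0,1),f(1,1))
replace slot 1: 2·(1+0) − (-4) = 6 → (6,1,0)
replace slot 3: 2·(6+1) − 0 = 14 → (6,1,14)
replace slot 2: 2·(6+14) − 1 = 39 → (6,39,14)

6,39,14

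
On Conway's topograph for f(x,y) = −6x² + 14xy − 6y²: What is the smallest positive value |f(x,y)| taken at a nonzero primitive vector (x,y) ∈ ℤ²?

descent: ρ → (-6,-2,2)
descent: ρ → (2,6,-2)  [lands on river]
river: ρ → (-2,6,2)
closes: descent 2, river 2
min |a| on river = 2

2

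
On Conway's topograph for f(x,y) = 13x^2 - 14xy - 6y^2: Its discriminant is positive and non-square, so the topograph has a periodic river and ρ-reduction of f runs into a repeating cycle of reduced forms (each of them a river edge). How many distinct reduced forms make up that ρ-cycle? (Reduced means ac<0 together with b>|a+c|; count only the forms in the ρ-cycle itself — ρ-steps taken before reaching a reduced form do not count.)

D = 508, ⌊√D⌋ = 22
descent: ρ → (-6,14,13)  [lands on river]
river: ρ → (13,12,-7)
river: ρ → (-7,16,9)
river: ρ → (9,20,-3)
river: ρ → (-3,22,2)
river: ρ → (2,22,-3)
river: ρ → (-3,20,9)
river: ρ → (9,16,-7)
river: ρ → (-7,12,13)
river: ρ → (13,14,-6)
river: ρ → (-6,22,1)
river: ρ → (1,22,-6)
ρ-cycle length = 12 (tail of 1 descent step not counted)

12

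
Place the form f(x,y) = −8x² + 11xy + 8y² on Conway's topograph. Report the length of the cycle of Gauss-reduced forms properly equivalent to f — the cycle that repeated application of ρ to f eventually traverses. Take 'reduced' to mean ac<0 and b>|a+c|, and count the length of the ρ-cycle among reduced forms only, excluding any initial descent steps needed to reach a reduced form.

D = 377, ⌊√D⌋ = 19
river: ρ → (8,5,-11)
river: ρ → (-11,17,2)
river: ρ → (2,19,-2)
river: ρ → (-2,17,11)
river: ρ → (11,5,-8)
river: ρ → (-8,11,8)
ρ-cycle length = 6 (tail of 0 descent steps not counted)

6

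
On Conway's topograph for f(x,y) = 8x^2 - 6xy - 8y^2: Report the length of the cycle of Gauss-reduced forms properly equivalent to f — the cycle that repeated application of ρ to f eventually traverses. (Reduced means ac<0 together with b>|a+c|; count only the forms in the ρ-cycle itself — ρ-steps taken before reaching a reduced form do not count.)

D = 292, ⌊√D⌋ = 17
descent: ρ → (-8,6,8)  [lands on river]
river: ρ → (8,10,-6)
river: ρ → (-6,14,4)
river: ρ → (4,10,-12)
river: ρ → (-12,14,2)
river: ρ → (2,14,-12)
river: ρ → (-12,10,4)
river: ρ → (4,14,-6)
river: ρ → (-6,10,8)
river: ρ → (8,6,-8)
river: ρ → (-8,10,6)
river: ρ → (6,14,-4)
river: ρ → (-4,10,12)
river: ρ → (12,14,-2)
river: ρ → (-2,14,12)
river: ρ → (12,10,-4)
river: ρ → (-4,14,6)
river: ρ → (6,10,-8)
ρ-cycle length = 18 (tail of 1 descent step not counted)

18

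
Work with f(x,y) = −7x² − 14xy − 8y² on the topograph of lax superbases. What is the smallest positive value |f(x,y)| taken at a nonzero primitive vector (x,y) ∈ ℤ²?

translate: b→0 (≡14 mod 14), so (7,14,8)→(7,0,1)
flip: (7,0,1)→(1,0,7)
reduced (well bottom): (1,0,7) with a≤c, −a<b≤a
well minimum |f| = |-1| = 1 (negative-definite)

1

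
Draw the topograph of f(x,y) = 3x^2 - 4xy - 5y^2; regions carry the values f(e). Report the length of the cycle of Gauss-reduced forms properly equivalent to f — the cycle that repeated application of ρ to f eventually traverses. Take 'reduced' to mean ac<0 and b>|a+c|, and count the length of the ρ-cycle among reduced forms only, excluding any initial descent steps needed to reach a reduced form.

D = 76, ⌊√D⌋ = 8
descent: ρ → (-5,4,3)  [lands on river]
river: ρ → (3,8,-1)
river: ρ → (-1,8,3)
river: ρ → (3,4,-5)
river: ρ → (-5,6,2)
river: ρ → (2,6,-5)
ρ-cycle length = 6 (tail of 1 descent step not counted)

6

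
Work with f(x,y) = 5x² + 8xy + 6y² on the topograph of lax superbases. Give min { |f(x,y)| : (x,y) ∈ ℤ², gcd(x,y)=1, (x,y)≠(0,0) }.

translate: b→-2 (≡8 mod 10), so (5,8,6)→(5,-2,3)
flip: (5,-2,3)→(3,2,5)
reduced (well bottom): (3,2,5) with a≤c, −a<b≤a
well minimum = a = 3

3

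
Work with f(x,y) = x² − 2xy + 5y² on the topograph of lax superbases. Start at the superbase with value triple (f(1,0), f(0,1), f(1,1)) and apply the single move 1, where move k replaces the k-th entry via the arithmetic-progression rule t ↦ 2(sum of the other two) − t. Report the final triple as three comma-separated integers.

start (1,5,4) = (f(1,0),f(0,1),f(1,1))
replace slot 1: 2·(5+4) − 1 = 17 → (17,5,4)

17,5,4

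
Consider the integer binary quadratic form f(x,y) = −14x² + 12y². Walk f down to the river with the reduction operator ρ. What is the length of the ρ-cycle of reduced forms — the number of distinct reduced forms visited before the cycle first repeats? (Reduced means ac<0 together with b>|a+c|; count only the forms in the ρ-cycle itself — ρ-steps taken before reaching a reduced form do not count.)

D = 672, ⌊√D⌋ = 25
descent: ρ → (12,24,-2)  [lands on river]
river: ρ → (-2,24,12)
ρ-cycle length = 2 (tail of 1 descent step not counted)

2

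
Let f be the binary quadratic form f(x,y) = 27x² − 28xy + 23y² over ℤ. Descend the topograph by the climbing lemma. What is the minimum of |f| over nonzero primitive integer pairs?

translate: b→26 (≡-28 mod 54), so (27,-28,23)→(27,26,22)
flip: (27,26,22)→(22,-26,27)
translate: b→18 (≡-26 mod 44), so (22,-26,27)→(22,18,23)
reduced (well bottom): (22,18,23) with a≤c, −a<b≤a
well minimum = a = 22

22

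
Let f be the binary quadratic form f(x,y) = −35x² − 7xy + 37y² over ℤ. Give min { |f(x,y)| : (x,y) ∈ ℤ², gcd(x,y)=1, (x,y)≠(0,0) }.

descent: ρ → (37,7,-35)  [lands on river]
river: ρ → (-35,63,9)
river: ρ → (9,63,-35)
river: ρ → (-35,7,37)
river: ρ → (37,67,-5)
river: ρ → (-5,63,63)
river: ρ → (63,63,-5)
river: ρ → (-5,67,37)
closes: descent 1, river 8
min |a| on river = 5

5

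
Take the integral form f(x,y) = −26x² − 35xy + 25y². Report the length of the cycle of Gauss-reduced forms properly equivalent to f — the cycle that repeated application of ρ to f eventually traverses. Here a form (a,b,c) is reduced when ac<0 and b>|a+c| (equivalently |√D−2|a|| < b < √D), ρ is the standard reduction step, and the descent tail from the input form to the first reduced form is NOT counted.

D = 3825, ⌊√D⌋ = 61
descent: ρ → (25,35,-26)  [lands on river]
river: ρ → (-26,17,34)
river: ρ → (34,51,-9)
river: ρ → (-9,57,16)
river: ρ → (16,39,-36)
river: ρ → (-36,33,19)
river: ρ → (19,43,-26)
river: ρ → (-26,61,1)
river: ρ → (1,61,-26)
river: ρ → (-26,43,19)
river: ρ → (19,33,-36)
river: ρ → (-36,39,16)
river: ρ → (16,57,-9)
river: ρ → (-9,51,34)
river: ρ → (34,17,-26)
river: ρ → (-26,35,25)
river: ρ → (25,15,-36)
river: ρ → (-36,57,4)
river: ρ → (4,55,-50)
river: ρ → (-50,45,9)
river: ρ → (9,45,-50)
river: ρ → (-50,55,4)
river: ρ → (4,57,-36)
river: ρ → (-36,15,25)
ρ-cycle length = 24 (tail of 1 descent step not counted)

24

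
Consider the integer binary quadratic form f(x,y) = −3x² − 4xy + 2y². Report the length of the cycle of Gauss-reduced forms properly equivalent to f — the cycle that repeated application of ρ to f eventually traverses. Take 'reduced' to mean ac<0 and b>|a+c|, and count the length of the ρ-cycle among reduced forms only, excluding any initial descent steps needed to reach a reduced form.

D = 40, ⌊√D⌋ = 6
descent: ρ → (2,4,-3)  [lands on river]
river: ρ → (-3,2,3)
river: ρ → (3,4,-2)
river: ρ → (-2,4,3)
river: ρ → (3,2,-3)
river: ρ → (-3,4,2)
ρ-cycle length = 6 (tail of 1 descent step not counted)

6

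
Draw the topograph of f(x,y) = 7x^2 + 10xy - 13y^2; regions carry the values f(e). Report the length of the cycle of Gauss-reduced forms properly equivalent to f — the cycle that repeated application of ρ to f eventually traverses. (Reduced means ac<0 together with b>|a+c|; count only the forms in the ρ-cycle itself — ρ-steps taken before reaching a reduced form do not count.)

D = 464, ⌊√D⌋ = 21
river: ρ → (-13,16,4)
river: ρ → (4,16,-13)
river: ρ → (-13,10,7)
river: ρ → (7,18,-5)
river: ρ → (-5,12,16)
river: ρ → (16,20,-1)
river: ρ → (-1,20,16)
river: ρ → (16,12,-5)
river: ρ → (-5,18,7)
river: ρ → (7,10,-13)
ρ-cycle length = 10 (tail of 0 descent steps not counted)

10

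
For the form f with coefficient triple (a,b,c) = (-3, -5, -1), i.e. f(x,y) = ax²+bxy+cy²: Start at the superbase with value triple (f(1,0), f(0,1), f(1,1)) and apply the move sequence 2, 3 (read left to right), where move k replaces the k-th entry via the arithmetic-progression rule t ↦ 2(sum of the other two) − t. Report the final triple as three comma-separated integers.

start (-3,-1,-9) = (f(1,0),f(0,1),f(1,1))
replace slot 2: 2·((-3)+(-9)) − (-1) = -23 → (-3,-23,-9)
replace slot 3: 2·((-3)+(-23)) − (-9) = -43 → (-3,-23,-43)

-3,-23,-43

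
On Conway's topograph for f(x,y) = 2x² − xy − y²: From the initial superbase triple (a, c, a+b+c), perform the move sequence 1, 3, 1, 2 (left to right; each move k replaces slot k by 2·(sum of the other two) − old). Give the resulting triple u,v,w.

start (2,-1,0) = (f(1,0),f(0,1),f(1,1))
replace slot 1: 2·((-1)+0) − 2 = -4 → (-4,-1,0)
replace slot 3: 2·((-4)+(-1)) − 0 = -10 → (-4,-1,-10)
replace slot 1: 2·((-1)+(-10)) − (-4) = -18 → (-18,-1,-10)
replace slot 2: 2·((-18)+(-10)) − (-1) = -55 → (-18,-55,-10)

-18,-55,-10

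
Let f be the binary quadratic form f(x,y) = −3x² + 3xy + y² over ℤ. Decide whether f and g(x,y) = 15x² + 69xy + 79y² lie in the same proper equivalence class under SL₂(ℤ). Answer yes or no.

D₁ = 21, D₂ = 21
river cycle of f (length 2): (1, 3, -3), (-3, 3, 1)
river cycle of g (length 2): (1, 3, -3), (-3, 3, 1)
cycles coincide ⇒ equivalent

yes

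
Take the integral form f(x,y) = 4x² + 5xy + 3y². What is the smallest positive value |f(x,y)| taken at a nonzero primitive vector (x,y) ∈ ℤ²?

translate: b→-3 (≡5 mod 8), so (4,5,3)→(4,-3,2)
flip: (4,-3,2)→(2,3,4)
translate: b→-1 (≡3 mod 4), so (2,3,4)→(2,-1,3)
reduced (well bottom): (2,-1,3) with a≤c, −a<b≤a
well minimum = a = 2

2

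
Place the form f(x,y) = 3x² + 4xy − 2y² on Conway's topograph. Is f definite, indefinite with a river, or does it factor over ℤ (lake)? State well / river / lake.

D = b²−4ac = 4² − 4·3·(-2) = 40
D > 0 non-square ⇒ indefinite ⇒ periodic river

river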